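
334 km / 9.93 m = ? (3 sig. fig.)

(334 × 10^3) / (9.93) = 33.64 × 10^3

33600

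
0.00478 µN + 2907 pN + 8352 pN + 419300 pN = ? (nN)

435.339 nN

In nN:
  0.00478 µN = 0.00478e3 nN = 4.78
  2907 pN = 2907e-3 nN = 2.907
  8352 pN = 8352e-3 nN = 8.352
  419300 pN = 419300e-3 nN = 419.3
Sum: 4.78 + 2.907 + 8.352 + 419.3 = 435.339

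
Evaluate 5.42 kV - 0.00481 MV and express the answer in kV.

In kV:
  5.42 kV → 5.42
  0.00481 MV = 0.00481 × 10^3 kV = 4.81
Difference: 5.42 - 4.81 = 0.61

0.61 kV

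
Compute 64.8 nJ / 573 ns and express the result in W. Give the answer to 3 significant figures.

0.113 W

(64.8 × 10⁻⁹) / (573 × 10⁻⁹) = 0.11309 W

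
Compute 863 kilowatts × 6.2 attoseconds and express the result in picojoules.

5.3506 picojoules

863 × 10^3 × 6.2 × 10^-18 = 5350.6 × 10^-15 J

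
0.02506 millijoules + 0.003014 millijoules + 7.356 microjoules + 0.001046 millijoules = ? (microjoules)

In microjoules:
  0.02506 millijoules = 0.02506e3 microjoules = 25.06
  0.003014 millijoules = 0.003014e3 microjoules = 3.014
  7.356 microjoules → 7.356
  0.001046 millijoules = 0.001046e3 microjoules = 1.046
Sum: 25.06 + 3.014 + 7.356 + 1.046 = 36.476

36.476 microjoules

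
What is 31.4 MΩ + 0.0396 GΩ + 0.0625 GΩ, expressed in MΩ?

133.5 MΩ

In MΩ:
  31.4 MΩ → 31.4
  0.0396 GΩ = 0.0396 × 10^3 MΩ = 39.6
  0.0625 GΩ = 0.0625 × 10^3 MΩ = 62.5
Sum: 31.4 + 39.6 + 62.5 = 133.5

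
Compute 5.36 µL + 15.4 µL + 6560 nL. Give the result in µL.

In µL:
  5.36 µL → 5.36
  15.4 µL → 15.4
  6560 nL = 6560e-3 µL = 6.56
Sum: 5.36 + 15.4 + 6.56 = 27.32

27.32 µL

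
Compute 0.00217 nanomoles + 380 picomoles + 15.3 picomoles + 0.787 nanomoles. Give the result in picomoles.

1184.47 picomoles

In picomoles:
  0.00217 nanomoles = 0.00217 × 10³ picomoles = 2.17
  380 picomoles → 380
  15.3 picomoles → 15.3
  0.787 nanomoles = 0.787 × 10³ picomoles = 787
Sum: 2.17 + 380 + 15.3 + 787 = 1184.47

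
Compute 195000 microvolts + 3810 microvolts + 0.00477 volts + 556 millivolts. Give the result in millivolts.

In millivolts:
  195000 microvolts = 195000 × 10⁻³ millivolts = 195
  3810 microvolts = 3810 × 10⁻³ millivolts = 3.81
  0.00477 volts = 0.00477 × 10³ millivolts = 4.77
  556 millivolts → 556
Sum: 195 + 3.81 + 4.77 + 556 = 759.58

759.58 millivolts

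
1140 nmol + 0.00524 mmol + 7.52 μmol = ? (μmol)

13.9 μmol

In μmol:
  1140 nmol = 1140 × 10⁻³ μmol = 1.14
  0.00524 mmol = 0.00524 × 10³ μmol = 5.24
  7.52 μmol → 7.52
Sum: 1.14 + 5.24 + 7.52 = 13.9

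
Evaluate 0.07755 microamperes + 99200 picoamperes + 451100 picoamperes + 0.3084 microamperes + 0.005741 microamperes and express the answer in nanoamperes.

941.991 nanoamperes

In nanoamperes:
  0.07755 microamperes = 0.07755 × 10^3 nanoamperes = 77.55
  99200 picoamperes = 99200 × 10^-3 nanoamperes = 99.2
  451100 picoamperes = 451100 × 10^-3 nanoamperes = 451.1
  0.3084 microamperes = 0.3084 × 10^3 nanoamperes = 308.4
  0.005741 microamperes = 0.005741 × 10^3 nanoamperes = 5.741
Sum: 77.55 + 99.2 + 451.1 + 308.4 + 5.741 = 941.991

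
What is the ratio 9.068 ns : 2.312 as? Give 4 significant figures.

(9.068e-9) / (2.312e-18) = 3.9221e9

3922000000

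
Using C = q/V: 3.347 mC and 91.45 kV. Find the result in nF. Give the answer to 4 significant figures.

36.60 nF

(3.347 × 10^-3) / (91.45 × 10^3) = 0.0365992 × 10^-6 F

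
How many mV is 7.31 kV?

kilo = 10³, milli = 10⁻³; factor is 10⁶.
7.31 × 10⁶ = 7310000

7310000 mV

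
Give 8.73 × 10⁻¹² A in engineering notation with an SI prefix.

8.73 pA

= 8.73 × 10⁻¹² A; 10⁻¹² is pico.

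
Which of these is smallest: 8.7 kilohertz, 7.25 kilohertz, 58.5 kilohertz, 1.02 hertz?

1.02 hertz

8.7 kilohertz = 8700 hertz
7.25 kilohertz = 7250 hertz
58.5 kilohertz = 58500 hertz
1.02 hertz = 1.02 hertz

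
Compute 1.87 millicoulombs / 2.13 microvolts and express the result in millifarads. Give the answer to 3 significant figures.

(1.87 × 10⁻³) / (2.13 × 10⁻⁶) = 0.87793 × 10³ F

878000 millifarads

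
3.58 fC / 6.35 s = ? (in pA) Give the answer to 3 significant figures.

0.000564 pA

(3.58 × 10⁻¹⁵) / (6.35) = 0.56378 × 10⁻¹⁵ A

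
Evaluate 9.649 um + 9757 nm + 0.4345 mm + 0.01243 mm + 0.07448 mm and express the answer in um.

540.816 um

In um:
  9.649 um → 9.649
  9757 nm = 9757 × 10^-3 um = 9.757
  0.4345 mm = 0.4345 × 10^3 um = 434.5
  0.01243 mm = 0.01243 × 10^3 um = 12.43
  0.07448 mm = 0.07448 × 10^3 um = 74.48
Sum: 9.649 + 9.757 + 434.5 + 12.43 + 74.48 = 540.816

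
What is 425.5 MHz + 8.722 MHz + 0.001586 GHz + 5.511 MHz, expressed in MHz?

441.319 MHz

In MHz:
  425.5 MHz → 425.5
  8.722 MHz → 8.722
  0.001586 GHz = 0.001586 × 10^3 MHz = 1.586
  5.511 MHz → 5.511
Sum: 425.5 + 8.722 + 1.586 + 5.511 = 441.319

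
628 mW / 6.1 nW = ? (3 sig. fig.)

(628 × 10⁻³) / (6.1 × 10⁻⁹) = 103 × 10⁶

103000000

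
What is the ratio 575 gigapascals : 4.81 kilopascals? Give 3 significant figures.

(575 × 10^9) / (4.81 × 10^3) = 119.5 × 10^6

120000000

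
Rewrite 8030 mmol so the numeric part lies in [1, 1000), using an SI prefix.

8.03 mol

= 8.03 mol; mantissa already in [1, 1000).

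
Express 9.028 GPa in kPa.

9028000 kPa

giga = 10^9, kilo = 10^3; factor is 10^6.
9.028 × 10^6 = 9028000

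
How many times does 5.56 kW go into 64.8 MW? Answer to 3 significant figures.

(64.8 × 10⁶) / (5.56 × 10³) = 11.65 × 10³

11700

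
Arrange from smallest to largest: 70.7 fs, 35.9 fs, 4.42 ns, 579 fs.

70.7 fs = 0.0000000000000707 s
35.9 fs = 0.0000000000000359 s
4.42 ns = 0.00000000442 s
579 fs = 0.000000000000579 s

35.9 fs < 70.7 fs < 579 fs < 4.42 ns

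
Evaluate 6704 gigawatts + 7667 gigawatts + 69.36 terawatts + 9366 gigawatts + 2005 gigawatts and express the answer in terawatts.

95.102 terawatts

In terawatts:
  6704 gigawatts = 6704 × 10⁻³ terawatts = 6.704
  7667 gigawatts = 7667 × 10⁻³ terawatts = 7.667
  69.36 terawatts → 69.36
  9366 gigawatts = 9366 × 10⁻³ terawatts = 9.366
  2005 gigawatts = 2005 × 10⁻³ terawatts = 2.005
Sum: 6.704 + 7.667 + 69.36 + 9.366 + 2.005 = 95.102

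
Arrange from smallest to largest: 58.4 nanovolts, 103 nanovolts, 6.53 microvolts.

58.4 nanovolts < 103 nanovolts < 6.53 microvolts

58.4 nanovolts = 0.0000000584 volts
103 nanovolts = 0.000000103 volts
6.53 microvolts = 0.00000653 volts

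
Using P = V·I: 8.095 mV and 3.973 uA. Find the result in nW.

32.161435 nW

8.095e-3 × 3.973e-6 = 32.161435e-9 W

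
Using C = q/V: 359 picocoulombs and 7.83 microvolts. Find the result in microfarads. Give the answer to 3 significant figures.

45.8 microfarads

(359e-12) / (7.83e-6) = 45.849e-6 F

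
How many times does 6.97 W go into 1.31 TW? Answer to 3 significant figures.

(1.31e12) / (6.97) = 0.1879e12

188000000000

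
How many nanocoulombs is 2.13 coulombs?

2130000000 nanocoulombs

(no prefix) = 10^0, nano = 10^-9; factor is 10^9.
2.13 × 10^9 = 2130000000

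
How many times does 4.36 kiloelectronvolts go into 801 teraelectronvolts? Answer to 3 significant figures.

(801e12) / (4.36e3) = 183.7e9

184000000000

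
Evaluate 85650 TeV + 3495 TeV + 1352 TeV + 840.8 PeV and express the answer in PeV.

In PeV:
  85650 TeV = 85650e-3 PeV = 85.65
  3495 TeV = 3495e-3 PeV = 3.495
  1352 TeV = 1352e-3 PeV = 1.352
  840.8 PeV → 840.8
Sum: 85.65 + 3.495 + 1.352 + 840.8 = 931.297

931.297 PeV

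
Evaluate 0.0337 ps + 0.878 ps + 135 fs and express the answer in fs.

In fs:
  0.0337 ps = 0.0337 × 10^3 fs = 33.7
  0.878 ps = 0.878 × 10^3 fs = 878
  135 fs → 135
Sum: 33.7 + 878 + 135 = 1046.7

1046.7 fs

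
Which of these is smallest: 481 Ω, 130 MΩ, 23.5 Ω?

481 Ω = 481 Ω
130 MΩ = 130000000 Ω
23.5 Ω = 23.5 Ω

23.5 Ω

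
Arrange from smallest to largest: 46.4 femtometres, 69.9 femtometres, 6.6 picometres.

46.4 femtometres = 0.0000000000000464 metres
69.9 femtometres = 0.0000000000000699 metres
6.6 picometres = 0.0000000000066 metres

46.4 femtometres < 69.9 femtometres < 6.6 picometres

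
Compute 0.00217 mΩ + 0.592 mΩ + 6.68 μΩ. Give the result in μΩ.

600.85 μΩ

In μΩ:
  0.00217 mΩ = 0.00217 × 10^3 μΩ = 2.17
  0.592 mΩ = 0.592 × 10^3 μΩ = 592
  6.68 μΩ → 6.68
Sum: 2.17 + 592 + 6.68 = 600.85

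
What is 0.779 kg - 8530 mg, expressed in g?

770.47 g

In g:
  0.779 kg = 0.779 × 10^3 g = 779
  8530 mg = 8530 × 10^-3 g = 8.53
Difference: 779 - 8.53 = 770.47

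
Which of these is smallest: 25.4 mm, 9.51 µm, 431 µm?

9.51 µm

25.4 mm = 0.0254 m
9.51 µm = 0.00000951 m
431 µm = 0.000431 m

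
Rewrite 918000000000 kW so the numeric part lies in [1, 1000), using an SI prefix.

= 918e12 W; 1e12 is tera.

918 TW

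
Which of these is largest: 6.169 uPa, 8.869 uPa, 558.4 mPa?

6.169 uPa = 0.000006169 Pa
8.869 uPa = 0.000008869 Pa
558.4 mPa = 0.5584 Pa

558.4 mPa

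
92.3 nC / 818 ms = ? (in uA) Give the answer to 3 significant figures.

(92.3 × 10⁻⁹) / (818 × 10⁻³) = 0.11284 × 10⁻⁶ A

0.113 uA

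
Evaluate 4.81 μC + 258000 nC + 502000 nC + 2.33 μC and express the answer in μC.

In μC:
  4.81 μC → 4.81
  258000 nC = 258000 × 10⁻³ μC = 258
  502000 nC = 502000 × 10⁻³ μC = 502
  2.33 μC → 2.33
Sum: 4.81 + 258 + 502 + 2.33 = 767.14

767.14 μC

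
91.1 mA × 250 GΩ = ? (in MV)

22775 MV

91.1 × 10⁻³ × 250 × 10⁹ = 22775 × 10⁶ V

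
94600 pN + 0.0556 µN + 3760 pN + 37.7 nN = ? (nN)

In nN:
  94600 pN = 94600e-3 nN = 94.6
  0.0556 µN = 0.0556e3 nN = 55.6
  3760 pN = 3760e-3 nN = 3.76
  37.7 nN → 37.7
Sum: 94.6 + 55.6 + 3.76 + 37.7 = 191.66

191.66 nN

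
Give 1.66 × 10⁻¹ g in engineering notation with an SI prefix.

166 mg

= 166 × 10⁻³ g; 10⁻³ is milli.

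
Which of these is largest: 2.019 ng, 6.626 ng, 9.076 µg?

9.076 µg

2.019 ng = 0.000000002019 g
6.626 ng = 0.000000006626 g
9.076 µg = 0.000009076 g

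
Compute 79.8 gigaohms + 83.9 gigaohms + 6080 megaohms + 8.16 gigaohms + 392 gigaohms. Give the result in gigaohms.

569.94 gigaohms

In gigaohms:
  79.8 gigaohms → 79.8
  83.9 gigaohms → 83.9
  6080 megaohms = 6080e-3 gigaohms = 6.08
  8.16 gigaohms → 8.16
  392 gigaohms → 392
Sum: 79.8 + 83.9 + 6.08 + 8.16 + 392 = 569.94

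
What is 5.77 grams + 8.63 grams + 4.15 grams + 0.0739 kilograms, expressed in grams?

In grams:
  5.77 grams → 5.77
  8.63 grams → 8.63
  4.15 grams → 4.15
  0.0739 kilograms = 0.0739e3 grams = 73.9
Sum: 5.77 + 8.63 + 4.15 + 73.9 = 92.45

92.45 grams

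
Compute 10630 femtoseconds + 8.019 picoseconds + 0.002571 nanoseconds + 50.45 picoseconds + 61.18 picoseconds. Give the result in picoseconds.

132.85 picoseconds

In picoseconds:
  10630 femtoseconds = 10630 × 10⁻³ picoseconds = 10.63
  8.019 picoseconds → 8.019
  0.002571 nanoseconds = 0.002571 × 10³ picoseconds = 2.571
  50.45 picoseconds → 50.45
  61.18 picoseconds → 61.18
Sum: 10.63 + 8.019 + 2.571 + 50.45 + 61.18 = 132.85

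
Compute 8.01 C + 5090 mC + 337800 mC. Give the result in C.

In C:
  8.01 C → 8.01
  5090 mC = 5090e-3 C = 5.09
  337800 mC = 337800e-3 C = 337.8
Sum: 8.01 + 5.09 + 337.8 = 350.9

350.9 C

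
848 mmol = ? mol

milli = 1e-3, (no prefix) = 1e0; factor is 1e-3.
848 × 1e-3 = 0.848

0.848 mol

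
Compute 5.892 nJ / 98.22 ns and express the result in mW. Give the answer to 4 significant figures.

59.99 mW

(5.892 × 10^-9) / (98.22 × 10^-9) = 0.0599878 W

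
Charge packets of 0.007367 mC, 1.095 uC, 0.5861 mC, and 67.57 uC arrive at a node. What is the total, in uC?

662.132 uC

In uC:
  0.007367 mC = 0.007367e3 uC = 7.367
  1.095 uC → 1.095
  0.5861 mC = 0.5861e3 uC = 586.1
  67.57 uC → 67.57
Sum: 7.367 + 1.095 + 586.1 + 67.57 = 662.132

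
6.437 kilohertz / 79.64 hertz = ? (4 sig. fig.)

80.83

(6.437 × 10^3) / (79.64) = 0.080826 × 10^3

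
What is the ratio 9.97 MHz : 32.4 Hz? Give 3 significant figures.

308000

(9.97e6) / (32.4) = 0.3077e6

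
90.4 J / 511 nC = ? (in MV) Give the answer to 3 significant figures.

177 MV

(90.4) / (511 × 10⁻⁹) = 0.17691 × 10⁹ V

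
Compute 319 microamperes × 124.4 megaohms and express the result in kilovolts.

319 × 10⁻⁶ × 124.4 × 10⁶ = 39683.6 V

39.6836 kilovolts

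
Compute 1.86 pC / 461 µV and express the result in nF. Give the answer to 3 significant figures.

4.03 nF

(1.86 × 10^-12) / (461 × 10^-6) = 0.0040347 × 10^-6 F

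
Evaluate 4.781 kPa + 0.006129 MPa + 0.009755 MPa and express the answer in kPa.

20.665 kPa

In kPa:
  4.781 kPa → 4.781
  0.006129 MPa = 0.006129 × 10^3 kPa = 6.129
  0.009755 MPa = 0.009755 × 10^3 kPa = 9.755
Sum: 4.781 + 6.129 + 9.755 = 20.665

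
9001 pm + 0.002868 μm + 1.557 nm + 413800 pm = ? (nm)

In nm:
  9001 pm = 9001 × 10⁻³ nm = 9.001
  0.002868 μm = 0.002868 × 10³ nm = 2.868
  1.557 nm → 1.557
  413800 pm = 413800 × 10⁻³ nm = 413.8
Sum: 9.001 + 2.868 + 1.557 + 413.8 = 427.226

427.226 nm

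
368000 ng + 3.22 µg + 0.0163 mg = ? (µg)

In µg:
  368000 ng = 368000e-3 µg = 368
  3.22 µg → 3.22
  0.0163 mg = 0.0163e3 µg = 16.3
Sum: 368 + 3.22 + 16.3 = 387.52

387.52 µg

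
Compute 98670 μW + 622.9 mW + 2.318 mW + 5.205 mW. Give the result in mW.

In mW:
  98670 μW = 98670 × 10⁻³ mW = 98.67
  622.9 mW → 622.9
  2.318 mW → 2.318
  5.205 mW → 5.205
Sum: 98.67 + 622.9 + 2.318 + 5.205 = 729.093

729.093 mW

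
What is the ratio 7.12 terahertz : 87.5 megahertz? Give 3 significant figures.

(7.12e12) / (87.5e6) = 0.08137e6

81400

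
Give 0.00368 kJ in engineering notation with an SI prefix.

= 3.68 J; mantissa already in [1, 1000).

3.68 J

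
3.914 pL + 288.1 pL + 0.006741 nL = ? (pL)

298.755 pL

In pL:
  3.914 pL → 3.914
  288.1 pL → 288.1
  0.006741 nL = 0.006741 × 10^3 pL = 6.741
Sum: 3.914 + 288.1 + 6.741 = 298.755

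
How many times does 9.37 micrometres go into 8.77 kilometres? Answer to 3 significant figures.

936000000

(8.77 × 10³) / (9.37 × 10⁻⁶) = 0.936 × 10⁹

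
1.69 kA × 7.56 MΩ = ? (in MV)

12776.4 MV

1.69e3 × 7.56e6 = 12.7764e9 V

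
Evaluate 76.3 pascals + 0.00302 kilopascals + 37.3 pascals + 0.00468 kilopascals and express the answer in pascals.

In pascals:
  76.3 pascals → 76.3
  0.00302 kilopascals = 0.00302e3 pascals = 3.02
  37.3 pascals → 37.3
  0.00468 kilopascals = 0.00468e3 pascals = 4.68
Sum: 76.3 + 3.02 + 37.3 + 4.68 = 121.3

121.3 pascals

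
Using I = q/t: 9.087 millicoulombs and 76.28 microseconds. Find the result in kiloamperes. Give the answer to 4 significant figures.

0.1191 kiloamperes

(9.087e-3) / (76.28e-6) = 0.119127e3 A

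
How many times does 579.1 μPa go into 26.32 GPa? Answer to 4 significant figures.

45450000000000

(26.32 × 10^9) / (579.1 × 10^-6) = 0.04545 × 10^15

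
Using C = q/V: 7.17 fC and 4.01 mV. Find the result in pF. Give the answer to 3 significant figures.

(7.17 × 10^-15) / (4.01 × 10^-3) = 1.788 × 10^-12 F

1.79 pF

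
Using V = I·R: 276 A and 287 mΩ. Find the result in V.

276 × 287e-3 = 79212e-3 V

79.212 V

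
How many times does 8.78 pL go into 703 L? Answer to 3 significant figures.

80100000000000

(703) / (8.78 × 10⁻¹²) = 80.07 × 10¹²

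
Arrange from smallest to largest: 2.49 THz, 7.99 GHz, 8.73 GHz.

2.49 THz = 2490000000000 Hz
7.99 GHz = 7990000000 Hz
8.73 GHz = 8730000000 Hz

7.99 GHz < 8.73 GHz < 2.49 THz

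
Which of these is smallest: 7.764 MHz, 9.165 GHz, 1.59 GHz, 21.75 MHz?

7.764 MHz

7.764 MHz = 7764000 Hz
9.165 GHz = 9165000000 Hz
1.59 GHz = 1590000000 Hz
21.75 MHz = 21750000 Hz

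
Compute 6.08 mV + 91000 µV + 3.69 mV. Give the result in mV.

In mV:
  6.08 mV → 6.08
  91000 µV = 91000e-3 mV = 91
  3.69 mV → 3.69
Sum: 6.08 + 91 + 3.69 = 100.77

100.77 mV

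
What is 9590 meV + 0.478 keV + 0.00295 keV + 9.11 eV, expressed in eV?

In eV:
  9590 meV = 9590 × 10^-3 eV = 9.59
  0.478 keV = 0.478 × 10^3 eV = 478
  0.00295 keV = 0.00295 × 10^3 eV = 2.95
  9.11 eV → 9.11
Sum: 9.59 + 478 + 2.95 + 9.11 = 499.65

499.65 eV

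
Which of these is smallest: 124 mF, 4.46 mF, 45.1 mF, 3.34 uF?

3.34 uF

124 mF = 0.124 F
4.46 mF = 0.00446 F
45.1 mF = 0.0451 F
3.34 uF = 0.00000334 F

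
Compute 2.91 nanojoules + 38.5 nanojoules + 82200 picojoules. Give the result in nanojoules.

In nanojoules:
  2.91 nanojoules → 2.91
  38.5 nanojoules → 38.5
  82200 picojoules = 82200e-3 nanojoules = 82.2
Sum: 2.91 + 38.5 + 82.2 = 123.61

123.61 nanojoules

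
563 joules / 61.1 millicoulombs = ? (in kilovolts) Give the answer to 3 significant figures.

(563) / (61.1 × 10^-3) = 9.2144 × 10^3 V

9.21 kilovolts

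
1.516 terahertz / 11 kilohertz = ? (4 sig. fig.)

(1.516 × 10¹²) / (11 × 10³) = 0.13782 × 10⁹

137800000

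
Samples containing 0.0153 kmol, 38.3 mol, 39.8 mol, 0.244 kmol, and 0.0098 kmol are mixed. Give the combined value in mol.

347.2 mol

In mol:
  0.0153 kmol = 0.0153e3 mol = 15.3
  38.3 mol → 38.3
  39.8 mol → 39.8
  0.244 kmol = 0.244e3 mol = 244
  0.0098 kmol = 0.0098e3 mol = 9.8
Sum: 15.3 + 38.3 + 39.8 + 244 + 9.8 = 347.2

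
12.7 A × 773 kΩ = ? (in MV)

12.7 × 773 × 10^3 = 9817.1 × 10^3 V

9.8171 MV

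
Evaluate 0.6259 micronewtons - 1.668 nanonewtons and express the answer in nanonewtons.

In nanonewtons:
  0.6259 micronewtons = 0.6259e3 nanonewtons = 625.9
  1.668 nanonewtons → 1.668
Difference: 625.9 - 1.668 = 624.232

624.232 nanonewtons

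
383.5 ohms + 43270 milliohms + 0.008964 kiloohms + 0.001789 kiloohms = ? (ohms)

437.523 ohms

In ohms:
  383.5 ohms → 383.5
  43270 milliohms = 43270 × 10^-3 ohms = 43.27
  0.008964 kiloohms = 0.008964 × 10^3 ohms = 8.964
  0.001789 kiloohms = 0.001789 × 10^3 ohms = 1.789
Sum: 383.5 + 43.27 + 8.964 + 1.789 = 437.523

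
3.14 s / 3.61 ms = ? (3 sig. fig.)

870

(3.14) / (3.61e-3) = 0.8698e3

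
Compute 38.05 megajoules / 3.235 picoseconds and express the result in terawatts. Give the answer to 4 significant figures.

(38.05e6) / (3.235e-12) = 11.762e18 W

11760000 terawatts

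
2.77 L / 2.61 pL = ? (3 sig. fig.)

1060000000000

(2.77) / (2.61 × 10⁻¹²) = 1.061 × 10¹²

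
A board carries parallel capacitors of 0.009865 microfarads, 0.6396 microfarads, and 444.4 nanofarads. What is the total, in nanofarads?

1093.865 nanofarads

In nanofarads:
  0.009865 microfarads = 0.009865e3 nanofarads = 9.865
  0.6396 microfarads = 0.6396e3 nanofarads = 639.6
  444.4 nanofarads → 444.4
Sum: 9.865 + 639.6 + 444.4 = 1093.865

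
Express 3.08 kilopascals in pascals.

kilo = 10^3, (no prefix) = 10^0; factor is 10^3.
3.08 × 10^3 = 3080

3080 pascals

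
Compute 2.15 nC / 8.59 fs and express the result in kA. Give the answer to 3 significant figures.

(2.15 × 10^-9) / (8.59 × 10^-15) = 0.25029 × 10^6 A

250 kA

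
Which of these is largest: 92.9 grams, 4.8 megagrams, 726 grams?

4.8 megagrams

92.9 grams = 92.9 grams
4.8 megagrams = 4800000 grams
726 grams = 726 grams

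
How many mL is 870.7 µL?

0.8707 mL

micro = 10⁻⁶, milli = 10⁻³; factor is 10⁻³.
870.7 × 10⁻³ = 0.8707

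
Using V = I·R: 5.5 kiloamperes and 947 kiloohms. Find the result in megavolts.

5.5 × 10^3 × 947 × 10^3 = 5208.5 × 10^6 V

5208.5 megavolts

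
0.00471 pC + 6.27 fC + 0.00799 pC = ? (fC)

In fC:
  0.00471 pC = 0.00471 × 10³ fC = 4.71
  6.27 fC → 6.27
  0.00799 pC = 0.00799 × 10³ fC = 7.99
Sum: 4.71 + 6.27 + 7.99 = 18.97

18.97 fC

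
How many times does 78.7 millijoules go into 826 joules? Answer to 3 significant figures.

10500

(826) / (78.7 × 10⁻³) = 10.5 × 10³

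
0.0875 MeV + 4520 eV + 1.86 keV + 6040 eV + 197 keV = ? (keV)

In keV:
  0.0875 MeV = 0.0875e3 keV = 87.5
  4520 eV = 4520e-3 keV = 4.52
  1.86 keV → 1.86
  6040 eV = 6040e-3 keV = 6.04
  197 keV → 197
Sum: 87.5 + 4.52 + 1.86 + 6.04 + 197 = 296.92

296.92 keV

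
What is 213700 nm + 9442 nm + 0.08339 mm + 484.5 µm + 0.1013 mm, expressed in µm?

In µm:
  213700 nm = 213700 × 10^-3 µm = 213.7
  9442 nm = 9442 × 10^-3 µm = 9.442
  0.08339 mm = 0.08339 × 10^3 µm = 83.39
  484.5 µm → 484.5
  0.1013 mm = 0.1013 × 10^3 µm = 101.3
Sum: 213.7 + 9.442 + 83.39 + 484.5 + 101.3 = 892.332

892.332 µm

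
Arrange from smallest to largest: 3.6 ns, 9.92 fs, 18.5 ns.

9.92 fs < 3.6 ns < 18.5 ns

3.6 ns = 0.0000000036 s
9.92 fs = 0.00000000000000992 s
18.5 ns = 0.0000000185 s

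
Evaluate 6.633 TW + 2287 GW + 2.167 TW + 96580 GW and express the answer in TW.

In TW:
  6.633 TW → 6.633
  2287 GW = 2287e-3 TW = 2.287
  2.167 TW → 2.167
  96580 GW = 96580e-3 TW = 96.58
Sum: 6.633 + 2.287 + 2.167 + 96.58 = 107.667

107.667 TW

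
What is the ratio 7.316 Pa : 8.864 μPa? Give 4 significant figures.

825400

(7.316) / (8.864e-6) = 0.82536e6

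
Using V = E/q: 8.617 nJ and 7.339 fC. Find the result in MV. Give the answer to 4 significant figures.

(8.617e-9) / (7.339e-15) = 1.17414e6 V

1.174 MV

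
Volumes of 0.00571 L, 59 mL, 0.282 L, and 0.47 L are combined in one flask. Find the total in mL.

In mL:
  0.00571 L = 0.00571 × 10^3 mL = 5.71
  59 mL → 59
  0.282 L = 0.282 × 10^3 mL = 282
  0.47 L = 0.47 × 10^3 mL = 470
Sum: 5.71 + 59 + 282 + 470 = 816.71

816.71 mL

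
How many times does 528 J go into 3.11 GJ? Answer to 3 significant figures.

(3.11 × 10^9) / (528) = 0.00589 × 10^9

5890000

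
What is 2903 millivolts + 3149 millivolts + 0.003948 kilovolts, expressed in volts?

In volts:
  2903 millivolts = 2903 × 10⁻³ volts = 2.903
  3149 millivolts = 3149 × 10⁻³ volts = 3.149
  0.003948 kilovolts = 0.003948 × 10³ volts = 3.948
Sum: 2.903 + 3.149 + 3.948 = 10

10 volts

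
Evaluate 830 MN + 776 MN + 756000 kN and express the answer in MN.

2362 MN

In MN:
  830 MN → 830
  776 MN → 776
  756000 kN = 756000 × 10^-3 MN = 756
Sum: 830 + 776 + 756 = 2362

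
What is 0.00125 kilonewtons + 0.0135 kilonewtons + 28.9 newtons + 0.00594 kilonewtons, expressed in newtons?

49.59 newtons

In newtons:
  0.00125 kilonewtons = 0.00125 × 10³ newtons = 1.25
  0.0135 kilonewtons = 0.0135 × 10³ newtons = 13.5
  28.9 newtons → 28.9
  0.00594 kilonewtons = 0.00594 × 10³ newtons = 5.94
Sum: 1.25 + 13.5 + 28.9 + 5.94 = 49.59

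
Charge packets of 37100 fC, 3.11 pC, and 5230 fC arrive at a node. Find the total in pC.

45.44 pC

In pC:
  37100 fC = 37100 × 10⁻³ pC = 37.1
  3.11 pC → 3.11
  5230 fC = 5230 × 10⁻³ pC = 5.23
Sum: 37.1 + 3.11 + 5.23 = 45.44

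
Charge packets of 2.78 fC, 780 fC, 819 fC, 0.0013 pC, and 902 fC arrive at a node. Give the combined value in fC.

2505.08 fC

In fC:
  2.78 fC → 2.78
  780 fC → 780
  819 fC → 819
  0.0013 pC = 0.0013 × 10³ fC = 1.3
  902 fC → 902
Sum: 2.78 + 780 + 819 + 1.3 + 902 = 2505.08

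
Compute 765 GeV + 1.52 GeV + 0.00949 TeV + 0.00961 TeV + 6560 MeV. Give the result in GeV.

In GeV:
  765 GeV → 765
  1.52 GeV → 1.52
  0.00949 TeV = 0.00949e3 GeV = 9.49
  0.00961 TeV = 0.00961e3 GeV = 9.61
  6560 MeV = 6560e-3 GeV = 6.56
Sum: 765 + 1.52 + 9.49 + 9.61 + 6.56 = 792.18

792.18 GeV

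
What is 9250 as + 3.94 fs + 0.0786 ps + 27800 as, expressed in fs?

119.59 fs

In fs:
  9250 as = 9250 × 10^-3 fs = 9.25
  3.94 fs → 3.94
  0.0786 ps = 0.0786 × 10^3 fs = 78.6
  27800 as = 27800 × 10^-3 fs = 27.8
Sum: 9.25 + 3.94 + 78.6 + 27.8 = 119.59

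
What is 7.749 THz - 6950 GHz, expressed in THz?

0.799 THz

In THz:
  7.749 THz → 7.749
  6950 GHz = 6950 × 10⁻³ THz = 6.95
Difference: 7.749 - 6.95 = 0.799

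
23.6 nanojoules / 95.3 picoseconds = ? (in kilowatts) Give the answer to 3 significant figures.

(23.6 × 10⁻⁹) / (95.3 × 10⁻¹²) = 0.24764 × 10³ W

0.248 kilowatts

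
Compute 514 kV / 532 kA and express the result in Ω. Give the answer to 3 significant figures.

0.966 Ω

(514e3) / (532e3) = 0.96617 Ω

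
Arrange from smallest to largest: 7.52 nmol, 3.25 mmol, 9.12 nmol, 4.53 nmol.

7.52 nmol = 0.00000000752 mol
3.25 mmol = 0.00325 mol
9.12 nmol = 0.00000000912 mol
4.53 nmol = 0.00000000453 mol

4.53 nmol < 7.52 nmol < 9.12 nmol < 3.25 mmol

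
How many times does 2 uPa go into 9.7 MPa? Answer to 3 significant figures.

(9.7 × 10⁶) / (2 × 10⁻⁶) = 4.85 × 10¹²

4850000000000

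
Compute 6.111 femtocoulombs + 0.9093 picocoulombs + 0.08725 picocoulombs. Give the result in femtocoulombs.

In femtocoulombs:
  6.111 femtocoulombs → 6.111
  0.9093 picocoulombs = 0.9093e3 femtocoulombs = 909.3
  0.08725 picocoulombs = 0.08725e3 femtocoulombs = 87.25
Sum: 6.111 + 909.3 + 87.25 = 1002.661

1002.661 femtocoulombs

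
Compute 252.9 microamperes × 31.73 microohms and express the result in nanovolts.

252.9e-6 × 31.73e-6 = 8024.517e-12 V

8.024517 nanovolts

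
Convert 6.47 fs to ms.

0.00000000000647 ms

femto = 10^-15, milli = 10^-3; factor is 10^-12.
6.47 × 10^-12 = 0.00000000000647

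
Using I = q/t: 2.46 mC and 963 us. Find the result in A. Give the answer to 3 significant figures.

(2.46 × 10⁻³) / (963 × 10⁻⁶) = 0.0025545 × 10³ A

2.55 A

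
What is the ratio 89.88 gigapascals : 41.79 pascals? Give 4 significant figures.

2151000000

(89.88 × 10^9) / (41.79) = 2.1508 × 10^9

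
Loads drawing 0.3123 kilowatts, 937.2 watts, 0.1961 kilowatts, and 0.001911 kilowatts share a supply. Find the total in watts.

1447.511 watts

In watts:
  0.3123 kilowatts = 0.3123 × 10^3 watts = 312.3
  937.2 watts → 937.2
  0.1961 kilowatts = 0.1961 × 10^3 watts = 196.1
  0.001911 kilowatts = 0.001911 × 10^3 watts = 1.911
Sum: 312.3 + 937.2 + 196.1 + 1.911 = 1447.511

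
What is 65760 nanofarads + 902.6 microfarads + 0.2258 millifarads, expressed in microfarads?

In microfarads:
  65760 nanofarads = 65760 × 10⁻³ microfarads = 65.76
  902.6 microfarads → 902.6
  0.2258 millifarads = 0.2258 × 10³ microfarads = 225.8
Sum: 65.76 + 902.6 + 225.8 = 1194.16

1194.16 microfarads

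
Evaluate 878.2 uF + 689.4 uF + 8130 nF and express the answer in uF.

In uF:
  878.2 uF → 878.2
  689.4 uF → 689.4
  8130 nF = 8130 × 10⁻³ uF = 8.13
Sum: 878.2 + 689.4 + 8.13 = 1575.73

1575.73 uF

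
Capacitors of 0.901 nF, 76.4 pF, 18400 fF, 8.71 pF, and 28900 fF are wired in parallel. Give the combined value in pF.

1033.41 pF

In pF:
  0.901 nF = 0.901 × 10^3 pF = 901
  76.4 pF → 76.4
  18400 fF = 18400 × 10^-3 pF = 18.4
  8.71 pF → 8.71
  28900 fF = 28900 × 10^-3 pF = 28.9
Sum: 901 + 76.4 + 18.4 + 8.71 + 28.9 = 1033.41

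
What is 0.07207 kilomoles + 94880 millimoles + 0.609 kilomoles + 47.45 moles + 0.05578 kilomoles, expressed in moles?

In moles:
  0.07207 kilomoles = 0.07207 × 10³ moles = 72.07
  94880 millimoles = 94880 × 10⁻³ moles = 94.88
  0.609 kilomoles = 0.609 × 10³ moles = 609
  47.45 moles → 47.45
  0.05578 kilomoles = 0.05578 × 10³ moles = 55.78
Sum: 72.07 + 94.88 + 609 + 47.45 + 55.78 = 879.18

879.18 moles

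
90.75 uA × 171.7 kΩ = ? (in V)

90.75e-6 × 171.7e3 = 15581.775e-3 V

15.581775 V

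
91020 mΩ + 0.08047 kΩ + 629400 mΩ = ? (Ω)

800.89 Ω

In Ω:
  91020 mΩ = 91020 × 10^-3 Ω = 91.02
  0.08047 kΩ = 0.08047 × 10^3 Ω = 80.47
  629400 mΩ = 629400 × 10^-3 Ω = 629.4
Sum: 91.02 + 80.47 + 629.4 = 800.89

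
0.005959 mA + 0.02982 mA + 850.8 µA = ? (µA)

886.579 µA

In µA:
  0.005959 mA = 0.005959 × 10^3 µA = 5.959
  0.02982 mA = 0.02982 × 10^3 µA = 29.82
  850.8 µA → 850.8
Sum: 5.959 + 29.82 + 850.8 = 886.579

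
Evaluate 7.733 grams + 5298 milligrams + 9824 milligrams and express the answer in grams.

In grams:
  7.733 grams → 7.733
  5298 milligrams = 5298 × 10⁻³ grams = 5.298
  9824 milligrams = 9824 × 10⁻³ grams = 9.824
Sum: 7.733 + 5.298 + 9.824 = 22.855

22.855 grams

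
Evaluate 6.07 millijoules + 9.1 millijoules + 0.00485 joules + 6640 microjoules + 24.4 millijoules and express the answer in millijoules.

In millijoules:
  6.07 millijoules → 6.07
  9.1 millijoules → 9.1
  0.00485 joules = 0.00485e3 millijoules = 4.85
  6640 microjoules = 6640e-3 millijoules = 6.64
  24.4 millijoules → 24.4
Sum: 6.07 + 9.1 + 4.85 + 6.64 + 24.4 = 51.06

51.06 millijoules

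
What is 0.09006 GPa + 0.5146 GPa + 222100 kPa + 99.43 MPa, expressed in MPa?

In MPa:
  0.09006 GPa = 0.09006 × 10³ MPa = 90.06
  0.5146 GPa = 0.5146 × 10³ MPa = 514.6
  222100 kPa = 222100 × 10⁻³ MPa = 222.1
  99.43 MPa → 99.43
Sum: 90.06 + 514.6 + 222.1 + 99.43 = 926.19

926.19 MPa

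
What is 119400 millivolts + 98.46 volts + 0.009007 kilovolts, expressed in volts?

In volts:
  119400 millivolts = 119400 × 10^-3 volts = 119.4
  98.46 volts → 98.46
  0.009007 kilovolts = 0.009007 × 10^3 volts = 9.007
Sum: 119.4 + 98.46 + 9.007 = 226.867

226.867 volts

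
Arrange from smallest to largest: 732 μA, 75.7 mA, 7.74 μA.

732 μA = 0.000732 A
75.7 mA = 0.0757 A
7.74 μA = 0.00000774 A

7.74 μA < 732 μA < 75.7 mA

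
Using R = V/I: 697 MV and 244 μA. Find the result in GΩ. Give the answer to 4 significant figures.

(697 × 10⁶) / (244 × 10⁻⁶) = 2.85656 × 10¹² Ω

2857 GΩ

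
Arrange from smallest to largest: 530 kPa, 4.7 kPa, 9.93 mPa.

9.93 mPa < 4.7 kPa < 530 kPa

530 kPa = 530000 Pa
4.7 kPa = 4700 Pa
9.93 mPa = 0.00993 Pa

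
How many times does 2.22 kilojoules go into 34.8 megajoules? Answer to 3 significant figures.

15700

(34.8 × 10^6) / (2.22 × 10^3) = 15.68 × 10^3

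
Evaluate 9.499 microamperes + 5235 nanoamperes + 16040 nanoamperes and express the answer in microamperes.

30.774 microamperes

In microamperes:
  9.499 microamperes → 9.499
  5235 nanoamperes = 5235 × 10^-3 microamperes = 5.235
  16040 nanoamperes = 16040 × 10^-3 microamperes = 16.04
Sum: 9.499 + 5.235 + 16.04 = 30.774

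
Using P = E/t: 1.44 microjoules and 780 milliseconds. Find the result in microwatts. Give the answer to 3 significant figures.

1.85 microwatts

(1.44 × 10^-6) / (780 × 10^-3) = 0.0018462 × 10^-3 W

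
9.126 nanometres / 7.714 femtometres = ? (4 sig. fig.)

(9.126 × 10⁻⁹) / (7.714 × 10⁻¹⁵) = 1.183 × 10⁶

1183000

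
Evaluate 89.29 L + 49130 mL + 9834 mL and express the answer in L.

148.254 L

In L:
  89.29 L → 89.29
  49130 mL = 49130 × 10^-3 L = 49.13
  9834 mL = 9834 × 10^-3 L = 9.834
Sum: 89.29 + 49.13 + 9.834 = 148.254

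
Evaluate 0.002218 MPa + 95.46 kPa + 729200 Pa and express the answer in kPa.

In kPa:
  0.002218 MPa = 0.002218 × 10^3 kPa = 2.218
  95.46 kPa → 95.46
  729200 Pa = 729200 × 10^-3 kPa = 729.2
Sum: 2.218 + 95.46 + 729.2 = 826.878

826.878 kPa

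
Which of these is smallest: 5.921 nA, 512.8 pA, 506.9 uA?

5.921 nA = 0.000000005921 A
512.8 pA = 0.0000000005128 A
506.9 uA = 0.0005069 A

512.8 pA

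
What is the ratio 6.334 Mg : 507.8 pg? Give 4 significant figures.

(6.334 × 10^6) / (507.8 × 10^-12) = 0.012473 × 10^18

12470000000000000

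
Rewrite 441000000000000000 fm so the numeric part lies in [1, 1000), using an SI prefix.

= 441 m; mantissa already in [1, 1000).

441 m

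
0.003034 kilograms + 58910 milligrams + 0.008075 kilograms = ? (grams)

In grams:
  0.003034 kilograms = 0.003034 × 10^3 grams = 3.034
  58910 milligrams = 58910 × 10^-3 grams = 58.91
  0.008075 kilograms = 0.008075 × 10^3 grams = 8.075
Sum: 3.034 + 58.91 + 8.075 = 70.019

70.019 grams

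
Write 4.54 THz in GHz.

4540 GHz

tera = 10^12, giga = 10^9; factor is 10^3.
4.54 × 10^3 = 4540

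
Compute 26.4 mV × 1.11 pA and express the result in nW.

0.000029304 nW

26.4 × 10^-3 × 1.11 × 10^-12 = 29.304 × 10^-15 W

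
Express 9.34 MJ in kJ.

9340 kJ

mega = 10⁶, kilo = 10³; factor is 10³.
9.34 × 10³ = 9340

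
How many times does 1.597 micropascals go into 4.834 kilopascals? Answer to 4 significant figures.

(4.834e3) / (1.597e-6) = 3.0269e9

3027000000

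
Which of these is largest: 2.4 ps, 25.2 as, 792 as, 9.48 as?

2.4 ps = 0.0000000000024 s
25.2 as = 0.0000000000000000252 s
792 as = 0.000000000000000792 s
9.48 as = 0.00000000000000000948 s

2.4 ps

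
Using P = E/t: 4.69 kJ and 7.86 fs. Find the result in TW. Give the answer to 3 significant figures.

(4.69 × 10³) / (7.86 × 10⁻¹⁵) = 0.59669 × 10¹⁸ W

597000 TW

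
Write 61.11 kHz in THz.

kilo = 1e3, tera = 1e12; factor is 1e-9.
61.11 × 1e-9 = 0.00000006111

0.00000006111 THz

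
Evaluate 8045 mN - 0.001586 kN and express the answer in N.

6.459 N

In N:
  8045 mN = 8045 × 10⁻³ N = 8.045
  0.001586 kN = 0.001586 × 10³ N = 1.586
Difference: 8.045 - 1.586 = 6.459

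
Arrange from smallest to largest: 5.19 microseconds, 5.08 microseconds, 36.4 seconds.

5.08 microseconds < 5.19 microseconds < 36.4 seconds

5.19 microseconds = 0.00000519 seconds
5.08 microseconds = 0.00000508 seconds
36.4 seconds = 36.4 seconds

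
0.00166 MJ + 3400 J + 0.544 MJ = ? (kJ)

549.06 kJ

In kJ:
  0.00166 MJ = 0.00166 × 10³ kJ = 1.66
  3400 J = 3400 × 10⁻³ kJ = 3.4
  0.544 MJ = 0.544 × 10³ kJ = 544
Sum: 1.66 + 3.4 + 544 = 549.06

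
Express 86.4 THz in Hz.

86400000000000 Hz

tera = 10^12, (no prefix) = 10^0; factor is 10^12.
86.4 × 10^12 = 86400000000000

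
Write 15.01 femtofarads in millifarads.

0.00000000001501 millifarads

femto = 1e-15, milli = 1e-3; factor is 1e-12.
15.01 × 1e-12 = 0.00000000001501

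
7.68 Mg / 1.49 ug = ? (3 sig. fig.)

(7.68e6) / (1.49e-6) = 5.154e12

5150000000000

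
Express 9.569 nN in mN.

0.000009569 mN

nano = 1e-9, milli = 1e-3; factor is 1e-6.
9.569 × 1e-6 = 0.000009569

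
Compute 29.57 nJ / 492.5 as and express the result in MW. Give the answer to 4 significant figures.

60.04 MW

(29.57e-9) / (492.5e-18) = 0.0600406e9 W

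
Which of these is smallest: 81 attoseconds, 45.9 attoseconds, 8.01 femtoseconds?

81 attoseconds = 0.000000000000000081 seconds
45.9 attoseconds = 0.0000000000000000459 seconds
8.01 femtoseconds = 0.00000000000000801 seconds

45.9 attoseconds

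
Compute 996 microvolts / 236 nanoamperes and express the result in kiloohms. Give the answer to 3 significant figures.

(996 × 10⁻⁶) / (236 × 10⁻⁹) = 4.2203 × 10³ Ω

4.22 kiloohms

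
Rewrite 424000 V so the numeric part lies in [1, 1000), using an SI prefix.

= 424 × 10³ V; 10³ is kilo.

424 kV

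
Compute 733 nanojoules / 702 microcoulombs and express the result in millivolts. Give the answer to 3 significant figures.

1.04 millivolts

(733 × 10^-9) / (702 × 10^-6) = 1.0442 × 10^-3 V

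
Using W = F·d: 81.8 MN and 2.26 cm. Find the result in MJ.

1.84868 MJ

81.8e6 × 2.26e-2 = 184.868e4 J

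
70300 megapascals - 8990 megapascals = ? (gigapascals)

In gigapascals:
  70300 megapascals = 70300 × 10^-3 gigapascals = 70.3
  8990 megapascals = 8990 × 10^-3 gigapascals = 8.99
Difference: 70.3 - 8.99 = 61.31

61.31 gigapascals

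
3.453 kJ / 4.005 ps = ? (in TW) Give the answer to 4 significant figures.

(3.453 × 10³) / (4.005 × 10⁻¹²) = 0.862172 × 10¹⁵ W

862.2 TW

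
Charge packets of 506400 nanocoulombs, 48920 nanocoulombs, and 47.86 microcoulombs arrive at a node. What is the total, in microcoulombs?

603.18 microcoulombs

In microcoulombs:
  506400 nanocoulombs = 506400 × 10^-3 microcoulombs = 506.4
  48920 nanocoulombs = 48920 × 10^-3 microcoulombs = 48.92
  47.86 microcoulombs → 47.86
Sum: 506.4 + 48.92 + 47.86 = 603.18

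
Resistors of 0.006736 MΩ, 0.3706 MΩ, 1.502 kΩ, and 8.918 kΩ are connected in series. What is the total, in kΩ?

In kΩ:
  0.006736 MΩ = 0.006736 × 10³ kΩ = 6.736
  0.3706 MΩ = 0.3706 × 10³ kΩ = 370.6
  1.502 kΩ → 1.502
  8.918 kΩ → 8.918
Sum: 6.736 + 370.6 + 1.502 + 8.918 = 387.756

387.756 kΩ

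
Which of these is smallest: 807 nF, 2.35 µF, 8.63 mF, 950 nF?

807 nF

807 nF = 0.000000807 F
2.35 µF = 0.00000235 F
8.63 mF = 0.00863 F
950 nF = 0.00000095 F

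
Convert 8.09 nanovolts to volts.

0.00000000809 volts

nano = 10^-9, (no prefix) = 10^0; factor is 10^-9.
8.09 × 10^-9 = 0.00000000809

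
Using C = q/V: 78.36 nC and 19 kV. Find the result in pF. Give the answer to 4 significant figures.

4.124 pF

(78.36 × 10^-9) / (19 × 10^3) = 4.12421 × 10^-12 F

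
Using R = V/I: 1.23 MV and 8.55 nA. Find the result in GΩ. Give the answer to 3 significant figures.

144000 GΩ

(1.23 × 10⁶) / (8.55 × 10⁻⁹) = 0.14386 × 10¹⁵ Ω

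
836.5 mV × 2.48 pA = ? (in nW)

0.00207452 nW

836.5 × 10^-3 × 2.48 × 10^-12 = 2074.52 × 10^-15 W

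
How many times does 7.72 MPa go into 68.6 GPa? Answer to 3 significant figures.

(68.6 × 10^9) / (7.72 × 10^6) = 8.886 × 10^3

8890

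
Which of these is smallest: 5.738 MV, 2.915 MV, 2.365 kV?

5.738 MV = 5738000 V
2.915 MV = 2915000 V
2.365 kV = 2365 V

2.365 kV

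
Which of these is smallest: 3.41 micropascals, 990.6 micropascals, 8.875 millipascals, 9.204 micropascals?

3.41 micropascals = 0.00000341 pascals
990.6 micropascals = 0.0009906 pascals
8.875 millipascals = 0.008875 pascals
9.204 micropascals = 0.000009204 pascals

3.41 micropascals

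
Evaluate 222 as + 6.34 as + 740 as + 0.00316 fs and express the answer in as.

In as:
  222 as → 222
  6.34 as → 6.34
  740 as → 740
  0.00316 fs = 0.00316 × 10³ as = 3.16
Sum: 222 + 6.34 + 740 + 3.16 = 971.5

971.5 as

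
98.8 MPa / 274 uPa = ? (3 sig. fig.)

(98.8 × 10⁶) / (274 × 10⁻⁶) = 0.3606 × 10¹²

361000000000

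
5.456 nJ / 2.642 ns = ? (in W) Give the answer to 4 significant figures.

2.065 W

(5.456 × 10^-9) / (2.642 × 10^-9) = 2.0651 W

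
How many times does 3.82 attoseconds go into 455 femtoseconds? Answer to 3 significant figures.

(455e-15) / (3.82e-18) = 119.1e3

119000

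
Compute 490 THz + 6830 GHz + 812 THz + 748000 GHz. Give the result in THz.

In THz:
  490 THz → 490
  6830 GHz = 6830e-3 THz = 6.83
  812 THz → 812
  748000 GHz = 748000e-3 THz = 748
Sum: 490 + 6.83 + 812 + 748 = 2056.83

2056.83 THz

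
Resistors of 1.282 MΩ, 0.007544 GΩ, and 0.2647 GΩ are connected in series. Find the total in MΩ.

In MΩ:
  1.282 MΩ → 1.282
  0.007544 GΩ = 0.007544 × 10³ MΩ = 7.544
  0.2647 GΩ = 0.2647 × 10³ MΩ = 264.7
Sum: 1.282 + 7.544 + 264.7 = 273.526

273.526 MΩ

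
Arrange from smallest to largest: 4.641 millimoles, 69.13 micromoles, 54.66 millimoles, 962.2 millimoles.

69.13 micromoles < 4.641 millimoles < 54.66 millimoles < 962.2 millimoles

4.641 millimoles = 0.004641 moles
69.13 micromoles = 0.00006913 moles
54.66 millimoles = 0.05466 moles
962.2 millimoles = 0.9622 moles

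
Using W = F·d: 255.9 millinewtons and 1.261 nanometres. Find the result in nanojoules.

0.3226899 nanojoules

255.9e-3 × 1.261e-9 = 322.6899e-12 J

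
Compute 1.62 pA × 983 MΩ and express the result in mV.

1.59246 mV

1.62e-12 × 983e6 = 1592.46e-6 V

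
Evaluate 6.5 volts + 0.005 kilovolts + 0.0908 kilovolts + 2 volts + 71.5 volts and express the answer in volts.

175.8 volts

In volts:
  6.5 volts → 6.5
  0.005 kilovolts = 0.005e3 volts = 5
  0.0908 kilovolts = 0.0908e3 volts = 90.8
  2 volts → 2
  71.5 volts → 71.5
Sum: 6.5 + 5 + 90.8 + 2 + 71.5 = 175.8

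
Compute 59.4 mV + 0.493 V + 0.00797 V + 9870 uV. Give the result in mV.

570.24 mV

In mV:
  59.4 mV → 59.4
  0.493 V = 0.493e3 mV = 493
  0.00797 V = 0.00797e3 mV = 7.97
  9870 uV = 9870e-3 mV = 9.87
Sum: 59.4 + 493 + 7.97 + 9.87 = 570.24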